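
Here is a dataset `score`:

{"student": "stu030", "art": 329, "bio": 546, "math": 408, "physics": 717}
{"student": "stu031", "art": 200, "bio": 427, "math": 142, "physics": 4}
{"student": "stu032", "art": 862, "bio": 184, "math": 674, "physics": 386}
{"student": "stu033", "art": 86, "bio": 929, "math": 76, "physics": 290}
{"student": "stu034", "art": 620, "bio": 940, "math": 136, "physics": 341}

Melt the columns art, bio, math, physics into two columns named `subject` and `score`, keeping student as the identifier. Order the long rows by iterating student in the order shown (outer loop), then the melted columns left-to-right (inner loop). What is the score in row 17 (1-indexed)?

620

20 rows total (5 × 4). Row 17: index ⌊(17-1)/4⌋ = 4 into student → stu034; (17-1) mod 4 = 0 into the melted columns → art.
So row 17 is (stu034, art, 620); score = 620.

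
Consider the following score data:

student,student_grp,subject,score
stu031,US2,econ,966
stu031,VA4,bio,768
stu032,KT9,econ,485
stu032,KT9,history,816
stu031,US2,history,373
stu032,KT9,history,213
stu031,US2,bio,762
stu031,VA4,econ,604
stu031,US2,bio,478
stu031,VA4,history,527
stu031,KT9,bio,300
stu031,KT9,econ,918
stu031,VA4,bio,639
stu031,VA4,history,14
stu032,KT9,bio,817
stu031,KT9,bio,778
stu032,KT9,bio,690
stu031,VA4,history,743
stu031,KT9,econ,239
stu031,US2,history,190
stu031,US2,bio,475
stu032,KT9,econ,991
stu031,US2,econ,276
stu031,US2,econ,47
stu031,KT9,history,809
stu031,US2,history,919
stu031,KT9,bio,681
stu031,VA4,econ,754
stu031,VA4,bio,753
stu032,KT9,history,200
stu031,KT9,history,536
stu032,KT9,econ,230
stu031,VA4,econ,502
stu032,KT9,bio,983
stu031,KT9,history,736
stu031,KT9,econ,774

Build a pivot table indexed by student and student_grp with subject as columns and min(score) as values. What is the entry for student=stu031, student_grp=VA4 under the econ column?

Rows with student=stu031, student_grp=VA4 and subject=econ: score values are 604, 754, 502.
min(604, 754, 502) = 502.

502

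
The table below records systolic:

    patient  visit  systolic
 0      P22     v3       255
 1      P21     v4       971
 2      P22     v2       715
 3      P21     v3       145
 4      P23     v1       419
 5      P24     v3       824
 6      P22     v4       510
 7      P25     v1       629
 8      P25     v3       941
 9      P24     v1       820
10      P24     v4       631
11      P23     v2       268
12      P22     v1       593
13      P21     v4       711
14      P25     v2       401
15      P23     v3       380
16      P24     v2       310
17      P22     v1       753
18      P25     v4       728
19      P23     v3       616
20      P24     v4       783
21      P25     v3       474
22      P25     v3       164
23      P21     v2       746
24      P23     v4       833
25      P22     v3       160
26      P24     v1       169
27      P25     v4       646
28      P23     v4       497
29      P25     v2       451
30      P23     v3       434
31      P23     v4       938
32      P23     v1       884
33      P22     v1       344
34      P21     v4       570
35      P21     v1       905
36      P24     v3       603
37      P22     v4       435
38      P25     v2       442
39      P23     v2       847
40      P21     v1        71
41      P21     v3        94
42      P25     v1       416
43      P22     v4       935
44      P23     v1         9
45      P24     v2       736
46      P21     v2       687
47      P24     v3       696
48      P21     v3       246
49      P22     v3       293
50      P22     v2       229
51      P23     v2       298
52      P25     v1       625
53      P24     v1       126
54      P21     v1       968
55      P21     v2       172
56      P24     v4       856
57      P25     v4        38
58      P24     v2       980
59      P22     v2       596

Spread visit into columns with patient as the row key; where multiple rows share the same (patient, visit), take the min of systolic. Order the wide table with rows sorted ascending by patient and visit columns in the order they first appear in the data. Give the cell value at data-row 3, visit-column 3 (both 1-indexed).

268

With rows sorted ascending by patient, row 3 is patient=P23. visit columns in first-appearance order: v3, v4, v2, v1; column 3 is v2.
Long rows with patient=P23, visit=v2: min(268, 847, 298) = 268.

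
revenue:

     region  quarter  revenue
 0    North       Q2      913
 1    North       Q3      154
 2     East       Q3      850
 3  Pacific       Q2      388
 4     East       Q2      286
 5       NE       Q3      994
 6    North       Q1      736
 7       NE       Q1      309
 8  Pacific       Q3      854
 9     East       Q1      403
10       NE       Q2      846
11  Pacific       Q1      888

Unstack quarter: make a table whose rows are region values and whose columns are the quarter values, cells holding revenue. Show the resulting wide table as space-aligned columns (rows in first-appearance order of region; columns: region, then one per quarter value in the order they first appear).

Columns: region plus the 3 distinct quarter values (Q2, Q3, Q1).
For example, row North column Q2 takes revenue=913 from the long row (North, Q2).

region   Q2   Q3   Q1 
North    913  154  736
East     286  850  403
Pacific  388  854  888
NE       846  994  309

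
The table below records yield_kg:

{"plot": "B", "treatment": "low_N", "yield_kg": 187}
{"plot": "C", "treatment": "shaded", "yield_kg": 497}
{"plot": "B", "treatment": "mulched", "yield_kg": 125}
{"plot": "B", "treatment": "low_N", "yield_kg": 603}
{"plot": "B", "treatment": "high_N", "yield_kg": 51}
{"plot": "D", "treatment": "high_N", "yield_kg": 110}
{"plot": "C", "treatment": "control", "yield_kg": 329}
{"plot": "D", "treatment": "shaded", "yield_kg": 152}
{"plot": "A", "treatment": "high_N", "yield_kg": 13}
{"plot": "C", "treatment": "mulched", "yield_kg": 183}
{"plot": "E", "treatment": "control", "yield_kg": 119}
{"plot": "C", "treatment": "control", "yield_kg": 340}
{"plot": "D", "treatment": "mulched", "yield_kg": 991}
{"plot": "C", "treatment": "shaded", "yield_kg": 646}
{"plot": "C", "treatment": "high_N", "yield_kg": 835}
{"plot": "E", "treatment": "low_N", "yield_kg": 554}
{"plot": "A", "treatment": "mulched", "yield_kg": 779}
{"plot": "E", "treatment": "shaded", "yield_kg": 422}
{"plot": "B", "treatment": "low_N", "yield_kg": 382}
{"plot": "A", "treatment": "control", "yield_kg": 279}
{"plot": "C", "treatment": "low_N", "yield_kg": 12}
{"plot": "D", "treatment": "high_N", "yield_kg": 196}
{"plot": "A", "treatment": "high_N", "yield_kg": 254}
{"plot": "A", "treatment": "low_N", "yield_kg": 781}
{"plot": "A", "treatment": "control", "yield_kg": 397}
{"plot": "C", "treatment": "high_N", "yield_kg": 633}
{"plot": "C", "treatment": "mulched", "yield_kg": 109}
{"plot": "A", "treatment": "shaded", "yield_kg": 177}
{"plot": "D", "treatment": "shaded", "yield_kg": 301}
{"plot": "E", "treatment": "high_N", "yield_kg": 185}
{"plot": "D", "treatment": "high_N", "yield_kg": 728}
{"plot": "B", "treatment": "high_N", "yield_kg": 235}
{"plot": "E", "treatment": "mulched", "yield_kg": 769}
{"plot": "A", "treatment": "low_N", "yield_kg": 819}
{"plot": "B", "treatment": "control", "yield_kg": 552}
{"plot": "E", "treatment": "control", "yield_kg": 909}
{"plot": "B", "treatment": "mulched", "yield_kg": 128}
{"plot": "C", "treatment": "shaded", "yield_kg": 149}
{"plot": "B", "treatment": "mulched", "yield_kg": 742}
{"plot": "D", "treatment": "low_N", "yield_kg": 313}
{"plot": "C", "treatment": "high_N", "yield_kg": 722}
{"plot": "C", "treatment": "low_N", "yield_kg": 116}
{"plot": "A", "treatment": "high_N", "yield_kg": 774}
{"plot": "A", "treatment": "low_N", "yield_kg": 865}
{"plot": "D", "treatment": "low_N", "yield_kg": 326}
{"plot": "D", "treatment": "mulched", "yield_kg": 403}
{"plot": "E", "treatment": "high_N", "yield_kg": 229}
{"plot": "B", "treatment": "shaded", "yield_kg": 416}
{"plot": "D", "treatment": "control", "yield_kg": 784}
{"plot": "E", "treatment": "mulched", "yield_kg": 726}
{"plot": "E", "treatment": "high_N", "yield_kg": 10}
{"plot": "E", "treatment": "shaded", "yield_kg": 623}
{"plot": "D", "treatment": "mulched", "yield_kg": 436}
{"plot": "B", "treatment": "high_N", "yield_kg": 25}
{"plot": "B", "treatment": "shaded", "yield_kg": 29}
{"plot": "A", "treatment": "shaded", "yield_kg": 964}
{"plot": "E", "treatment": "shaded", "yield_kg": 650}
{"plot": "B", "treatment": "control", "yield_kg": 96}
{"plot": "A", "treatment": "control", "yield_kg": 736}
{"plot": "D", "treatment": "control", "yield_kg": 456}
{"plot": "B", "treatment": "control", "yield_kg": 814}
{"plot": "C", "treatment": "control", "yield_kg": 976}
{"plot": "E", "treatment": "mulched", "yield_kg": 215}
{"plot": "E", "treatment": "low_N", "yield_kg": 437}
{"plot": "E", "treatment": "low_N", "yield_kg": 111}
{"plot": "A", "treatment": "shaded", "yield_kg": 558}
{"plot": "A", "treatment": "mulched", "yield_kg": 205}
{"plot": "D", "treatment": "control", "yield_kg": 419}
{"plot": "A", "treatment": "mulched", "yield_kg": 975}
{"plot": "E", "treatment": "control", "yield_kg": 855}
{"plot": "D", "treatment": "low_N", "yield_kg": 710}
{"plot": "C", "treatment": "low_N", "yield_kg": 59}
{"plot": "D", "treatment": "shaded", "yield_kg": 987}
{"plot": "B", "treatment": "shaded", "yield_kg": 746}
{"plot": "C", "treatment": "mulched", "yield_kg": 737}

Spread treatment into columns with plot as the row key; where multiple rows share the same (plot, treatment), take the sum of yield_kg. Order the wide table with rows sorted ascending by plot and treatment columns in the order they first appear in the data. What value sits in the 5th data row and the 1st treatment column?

With rows sorted ascending by plot, row 5 is plot=E. treatment columns in first-appearance order: low_N, shaded, mulched, high_N, control; column 1 is low_N.
Long rows with plot=E, treatment=low_N: 554 + 437 + 111 = 1102.

1102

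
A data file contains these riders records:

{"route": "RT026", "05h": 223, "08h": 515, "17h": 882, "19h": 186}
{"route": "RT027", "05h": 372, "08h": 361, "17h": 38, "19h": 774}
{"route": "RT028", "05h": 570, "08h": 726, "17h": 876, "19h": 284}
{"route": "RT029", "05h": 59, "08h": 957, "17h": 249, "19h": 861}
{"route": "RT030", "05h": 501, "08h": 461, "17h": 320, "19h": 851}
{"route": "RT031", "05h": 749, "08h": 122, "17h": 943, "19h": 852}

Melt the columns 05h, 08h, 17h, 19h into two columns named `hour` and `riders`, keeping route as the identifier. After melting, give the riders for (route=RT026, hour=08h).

Unpivoting turns each (route, wide-column) pair into one long row.
The wide cell at row RT026, column 08h holds 515, so the long row (RT026, 08h) has riders=515.

515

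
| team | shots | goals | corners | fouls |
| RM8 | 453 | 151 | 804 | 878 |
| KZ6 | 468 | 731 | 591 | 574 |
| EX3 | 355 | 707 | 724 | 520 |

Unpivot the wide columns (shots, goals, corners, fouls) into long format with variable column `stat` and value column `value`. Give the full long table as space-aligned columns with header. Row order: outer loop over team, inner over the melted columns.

team  stat     value
RM8   shots    453  
RM8   goals    151  
RM8   corners  804  
RM8   fouls    878  
KZ6   shots    468  
KZ6   goals    731  
KZ6   corners  591  
KZ6   fouls    574  
EX3   shots    355  
EX3   goals    707  
EX3   corners  724  
EX3   fouls    520  

Each (team, column) pair becomes one row: 3 × 4 = 12 rows.
For example, (RM8, shots) → value=453.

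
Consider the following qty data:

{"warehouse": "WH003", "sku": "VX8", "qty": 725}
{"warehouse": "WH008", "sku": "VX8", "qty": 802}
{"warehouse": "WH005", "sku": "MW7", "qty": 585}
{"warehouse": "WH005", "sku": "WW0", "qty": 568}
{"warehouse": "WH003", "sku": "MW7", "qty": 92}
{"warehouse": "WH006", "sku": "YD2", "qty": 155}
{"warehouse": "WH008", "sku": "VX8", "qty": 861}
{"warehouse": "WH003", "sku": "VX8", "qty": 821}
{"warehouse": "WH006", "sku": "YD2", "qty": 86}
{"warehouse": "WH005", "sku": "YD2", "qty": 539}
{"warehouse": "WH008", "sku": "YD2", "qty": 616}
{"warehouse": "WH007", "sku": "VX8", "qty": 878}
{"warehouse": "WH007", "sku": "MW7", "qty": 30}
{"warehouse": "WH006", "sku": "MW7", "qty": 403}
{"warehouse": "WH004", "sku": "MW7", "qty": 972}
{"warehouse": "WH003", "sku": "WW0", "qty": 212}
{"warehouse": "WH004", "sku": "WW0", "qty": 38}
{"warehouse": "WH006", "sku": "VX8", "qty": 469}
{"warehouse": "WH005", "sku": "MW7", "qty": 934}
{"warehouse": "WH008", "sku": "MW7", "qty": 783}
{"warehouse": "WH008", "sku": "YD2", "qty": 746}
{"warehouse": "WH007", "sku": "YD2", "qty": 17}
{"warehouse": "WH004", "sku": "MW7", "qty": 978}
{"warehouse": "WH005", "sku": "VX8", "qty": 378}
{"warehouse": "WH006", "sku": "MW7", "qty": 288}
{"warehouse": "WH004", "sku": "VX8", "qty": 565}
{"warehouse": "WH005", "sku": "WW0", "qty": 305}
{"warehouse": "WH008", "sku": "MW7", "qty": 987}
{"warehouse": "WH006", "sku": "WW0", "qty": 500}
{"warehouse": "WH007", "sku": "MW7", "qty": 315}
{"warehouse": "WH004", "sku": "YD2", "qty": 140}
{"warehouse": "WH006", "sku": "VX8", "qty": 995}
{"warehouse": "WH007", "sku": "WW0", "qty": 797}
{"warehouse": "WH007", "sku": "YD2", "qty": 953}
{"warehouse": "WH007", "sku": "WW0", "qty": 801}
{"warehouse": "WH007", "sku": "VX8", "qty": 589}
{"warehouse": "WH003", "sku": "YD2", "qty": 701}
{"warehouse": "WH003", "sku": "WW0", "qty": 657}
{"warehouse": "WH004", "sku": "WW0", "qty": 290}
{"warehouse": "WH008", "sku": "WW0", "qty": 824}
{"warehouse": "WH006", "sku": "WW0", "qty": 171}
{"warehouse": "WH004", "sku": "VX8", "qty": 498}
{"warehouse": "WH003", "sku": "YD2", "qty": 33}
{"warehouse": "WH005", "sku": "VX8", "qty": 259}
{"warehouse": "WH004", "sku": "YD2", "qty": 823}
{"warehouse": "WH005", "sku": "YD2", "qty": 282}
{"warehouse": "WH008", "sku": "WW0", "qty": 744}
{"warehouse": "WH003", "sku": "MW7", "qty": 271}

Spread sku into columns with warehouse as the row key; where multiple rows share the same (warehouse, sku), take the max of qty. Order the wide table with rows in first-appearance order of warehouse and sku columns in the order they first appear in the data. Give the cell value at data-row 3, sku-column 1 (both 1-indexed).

378

With rows in first-appearance order of warehouse, row 3 is warehouse=WH005. sku columns in first-appearance order: VX8, MW7, WW0, YD2; column 1 is VX8.
Long rows with warehouse=WH005, sku=VX8: max(378, 259) = 378.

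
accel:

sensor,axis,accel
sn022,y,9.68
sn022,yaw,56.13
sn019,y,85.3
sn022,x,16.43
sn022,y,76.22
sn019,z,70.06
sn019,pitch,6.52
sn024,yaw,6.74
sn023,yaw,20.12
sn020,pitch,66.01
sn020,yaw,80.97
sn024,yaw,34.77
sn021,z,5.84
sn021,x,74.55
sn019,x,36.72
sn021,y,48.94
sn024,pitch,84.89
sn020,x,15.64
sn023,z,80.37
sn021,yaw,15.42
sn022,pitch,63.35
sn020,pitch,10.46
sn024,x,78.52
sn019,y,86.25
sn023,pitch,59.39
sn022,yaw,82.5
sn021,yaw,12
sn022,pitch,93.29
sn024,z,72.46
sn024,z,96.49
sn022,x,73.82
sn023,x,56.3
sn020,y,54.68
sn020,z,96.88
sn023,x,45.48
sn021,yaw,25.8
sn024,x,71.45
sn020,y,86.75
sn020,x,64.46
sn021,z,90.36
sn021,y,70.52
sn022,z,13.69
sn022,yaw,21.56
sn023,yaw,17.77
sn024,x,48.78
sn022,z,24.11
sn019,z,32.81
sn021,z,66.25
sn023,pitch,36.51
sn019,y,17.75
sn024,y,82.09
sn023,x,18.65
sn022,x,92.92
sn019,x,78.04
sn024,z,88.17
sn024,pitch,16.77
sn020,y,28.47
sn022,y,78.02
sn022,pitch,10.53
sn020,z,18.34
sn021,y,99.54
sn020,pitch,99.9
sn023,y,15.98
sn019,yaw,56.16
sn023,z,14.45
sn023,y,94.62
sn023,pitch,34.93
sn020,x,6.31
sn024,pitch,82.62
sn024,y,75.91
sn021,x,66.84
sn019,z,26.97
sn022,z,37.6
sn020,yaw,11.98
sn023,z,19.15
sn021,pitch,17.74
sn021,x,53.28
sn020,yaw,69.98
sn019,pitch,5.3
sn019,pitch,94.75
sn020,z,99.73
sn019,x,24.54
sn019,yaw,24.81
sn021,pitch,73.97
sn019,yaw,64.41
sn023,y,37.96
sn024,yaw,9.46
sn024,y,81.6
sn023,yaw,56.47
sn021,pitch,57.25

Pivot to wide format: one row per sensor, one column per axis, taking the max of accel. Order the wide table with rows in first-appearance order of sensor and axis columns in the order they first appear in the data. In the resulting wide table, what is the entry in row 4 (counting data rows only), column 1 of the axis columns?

94.62

With rows in first-appearance order of sensor, row 4 is sensor=sn023. axis columns in first-appearance order: y, yaw, x, z, pitch; column 1 is y.
Long rows with sensor=sn023, axis=y: max(15.98, 94.62, 37.96) = 94.62.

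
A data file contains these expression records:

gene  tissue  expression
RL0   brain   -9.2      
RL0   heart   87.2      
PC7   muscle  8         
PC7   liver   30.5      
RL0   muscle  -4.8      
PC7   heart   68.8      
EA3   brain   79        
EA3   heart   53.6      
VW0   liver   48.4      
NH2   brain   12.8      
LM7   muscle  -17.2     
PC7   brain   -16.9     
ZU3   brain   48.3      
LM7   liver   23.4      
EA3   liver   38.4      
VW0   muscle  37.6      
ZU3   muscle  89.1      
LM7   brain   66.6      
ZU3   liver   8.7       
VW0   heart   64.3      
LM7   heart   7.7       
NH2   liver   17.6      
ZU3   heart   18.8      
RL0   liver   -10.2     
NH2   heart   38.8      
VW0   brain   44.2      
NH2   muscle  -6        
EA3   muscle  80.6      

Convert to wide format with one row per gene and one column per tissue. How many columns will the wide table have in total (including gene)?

5

1 column for gene plus 4 distinct tissue values → 5 columns.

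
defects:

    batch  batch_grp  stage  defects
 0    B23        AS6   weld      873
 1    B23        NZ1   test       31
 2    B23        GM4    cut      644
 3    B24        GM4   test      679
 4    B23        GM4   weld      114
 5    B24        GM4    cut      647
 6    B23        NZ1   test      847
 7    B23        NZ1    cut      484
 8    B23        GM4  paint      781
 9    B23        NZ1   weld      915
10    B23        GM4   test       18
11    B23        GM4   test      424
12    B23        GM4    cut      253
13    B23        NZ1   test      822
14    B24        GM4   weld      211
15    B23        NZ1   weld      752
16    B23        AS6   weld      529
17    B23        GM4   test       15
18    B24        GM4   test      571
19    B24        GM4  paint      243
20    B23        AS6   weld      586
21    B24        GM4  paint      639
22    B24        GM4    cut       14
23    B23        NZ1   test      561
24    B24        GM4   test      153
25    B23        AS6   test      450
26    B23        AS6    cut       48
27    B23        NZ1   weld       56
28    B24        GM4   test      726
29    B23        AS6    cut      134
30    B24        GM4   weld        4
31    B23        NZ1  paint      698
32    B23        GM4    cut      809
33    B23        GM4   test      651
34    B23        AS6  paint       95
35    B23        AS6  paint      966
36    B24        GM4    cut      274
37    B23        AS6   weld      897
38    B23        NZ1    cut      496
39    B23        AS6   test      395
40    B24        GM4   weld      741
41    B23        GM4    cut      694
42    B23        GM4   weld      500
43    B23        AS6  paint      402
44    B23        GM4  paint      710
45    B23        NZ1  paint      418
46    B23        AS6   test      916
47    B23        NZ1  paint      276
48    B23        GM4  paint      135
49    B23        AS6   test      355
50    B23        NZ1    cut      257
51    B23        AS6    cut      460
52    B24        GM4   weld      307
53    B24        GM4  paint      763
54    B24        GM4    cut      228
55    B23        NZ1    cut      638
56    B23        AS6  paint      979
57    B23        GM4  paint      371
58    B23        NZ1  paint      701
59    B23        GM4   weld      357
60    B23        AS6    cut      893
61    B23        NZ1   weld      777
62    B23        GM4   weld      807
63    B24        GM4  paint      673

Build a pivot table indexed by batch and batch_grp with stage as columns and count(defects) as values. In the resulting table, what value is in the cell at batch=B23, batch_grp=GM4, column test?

4

Rows with batch=B23, batch_grp=GM4 and stage=test: defects values are 18, 424, 15, 651.
4 rows match — count = 4.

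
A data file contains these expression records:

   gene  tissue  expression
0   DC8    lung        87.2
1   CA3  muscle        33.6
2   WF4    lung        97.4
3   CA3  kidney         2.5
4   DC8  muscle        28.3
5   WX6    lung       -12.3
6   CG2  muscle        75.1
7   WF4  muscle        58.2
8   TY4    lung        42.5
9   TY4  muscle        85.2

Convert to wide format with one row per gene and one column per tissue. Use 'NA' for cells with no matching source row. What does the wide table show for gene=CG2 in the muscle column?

75.1

The long row with gene=CG2, tissue=muscle has expression=75.1.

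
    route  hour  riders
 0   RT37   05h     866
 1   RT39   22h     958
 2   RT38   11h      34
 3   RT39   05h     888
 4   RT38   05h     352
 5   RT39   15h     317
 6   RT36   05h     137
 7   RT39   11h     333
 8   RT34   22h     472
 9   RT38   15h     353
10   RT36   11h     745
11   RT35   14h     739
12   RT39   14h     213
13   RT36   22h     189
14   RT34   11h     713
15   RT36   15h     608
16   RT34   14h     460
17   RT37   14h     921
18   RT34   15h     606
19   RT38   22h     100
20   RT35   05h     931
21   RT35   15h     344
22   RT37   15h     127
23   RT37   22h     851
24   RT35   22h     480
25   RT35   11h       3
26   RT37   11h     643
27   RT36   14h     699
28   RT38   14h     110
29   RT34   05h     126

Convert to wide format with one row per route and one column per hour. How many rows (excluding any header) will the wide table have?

6 distinct route values → 6 rows.

6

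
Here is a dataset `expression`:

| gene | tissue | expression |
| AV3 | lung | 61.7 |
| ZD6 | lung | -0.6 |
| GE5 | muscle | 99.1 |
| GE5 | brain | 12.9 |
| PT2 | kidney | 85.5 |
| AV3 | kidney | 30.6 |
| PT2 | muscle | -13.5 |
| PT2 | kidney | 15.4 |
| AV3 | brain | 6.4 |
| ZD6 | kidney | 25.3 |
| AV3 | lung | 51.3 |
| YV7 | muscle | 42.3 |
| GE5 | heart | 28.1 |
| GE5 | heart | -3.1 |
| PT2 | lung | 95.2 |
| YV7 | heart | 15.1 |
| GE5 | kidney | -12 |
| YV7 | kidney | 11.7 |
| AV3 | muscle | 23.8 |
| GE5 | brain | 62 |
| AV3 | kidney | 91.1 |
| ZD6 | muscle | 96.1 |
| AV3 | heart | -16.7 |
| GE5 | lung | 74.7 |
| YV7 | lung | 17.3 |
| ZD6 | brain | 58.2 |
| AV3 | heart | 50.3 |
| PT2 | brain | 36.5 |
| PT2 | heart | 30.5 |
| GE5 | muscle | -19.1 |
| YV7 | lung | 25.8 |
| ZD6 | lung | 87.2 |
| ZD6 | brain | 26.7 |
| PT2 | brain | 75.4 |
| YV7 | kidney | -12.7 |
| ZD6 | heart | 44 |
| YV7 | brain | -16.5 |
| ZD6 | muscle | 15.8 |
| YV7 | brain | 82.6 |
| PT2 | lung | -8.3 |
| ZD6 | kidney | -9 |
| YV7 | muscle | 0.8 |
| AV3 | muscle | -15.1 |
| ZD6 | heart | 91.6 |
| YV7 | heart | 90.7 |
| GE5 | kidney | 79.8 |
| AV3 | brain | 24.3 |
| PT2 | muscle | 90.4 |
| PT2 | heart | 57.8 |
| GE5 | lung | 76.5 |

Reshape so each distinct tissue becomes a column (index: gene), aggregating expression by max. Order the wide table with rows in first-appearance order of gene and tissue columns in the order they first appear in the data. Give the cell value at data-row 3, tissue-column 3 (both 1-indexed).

62

With rows in first-appearance order of gene, row 3 is gene=GE5. tissue columns in first-appearance order: lung, muscle, brain, kidney, heart; column 3 is brain.
Long rows with gene=GE5, tissue=brain: max(12.9, 62) = 62.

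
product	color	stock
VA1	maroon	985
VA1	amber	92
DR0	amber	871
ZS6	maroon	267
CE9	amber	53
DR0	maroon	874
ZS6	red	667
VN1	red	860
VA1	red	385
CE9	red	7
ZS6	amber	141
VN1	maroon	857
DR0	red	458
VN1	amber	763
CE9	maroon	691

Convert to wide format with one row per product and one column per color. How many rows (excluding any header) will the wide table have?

5

5 distinct product values → 5 rows.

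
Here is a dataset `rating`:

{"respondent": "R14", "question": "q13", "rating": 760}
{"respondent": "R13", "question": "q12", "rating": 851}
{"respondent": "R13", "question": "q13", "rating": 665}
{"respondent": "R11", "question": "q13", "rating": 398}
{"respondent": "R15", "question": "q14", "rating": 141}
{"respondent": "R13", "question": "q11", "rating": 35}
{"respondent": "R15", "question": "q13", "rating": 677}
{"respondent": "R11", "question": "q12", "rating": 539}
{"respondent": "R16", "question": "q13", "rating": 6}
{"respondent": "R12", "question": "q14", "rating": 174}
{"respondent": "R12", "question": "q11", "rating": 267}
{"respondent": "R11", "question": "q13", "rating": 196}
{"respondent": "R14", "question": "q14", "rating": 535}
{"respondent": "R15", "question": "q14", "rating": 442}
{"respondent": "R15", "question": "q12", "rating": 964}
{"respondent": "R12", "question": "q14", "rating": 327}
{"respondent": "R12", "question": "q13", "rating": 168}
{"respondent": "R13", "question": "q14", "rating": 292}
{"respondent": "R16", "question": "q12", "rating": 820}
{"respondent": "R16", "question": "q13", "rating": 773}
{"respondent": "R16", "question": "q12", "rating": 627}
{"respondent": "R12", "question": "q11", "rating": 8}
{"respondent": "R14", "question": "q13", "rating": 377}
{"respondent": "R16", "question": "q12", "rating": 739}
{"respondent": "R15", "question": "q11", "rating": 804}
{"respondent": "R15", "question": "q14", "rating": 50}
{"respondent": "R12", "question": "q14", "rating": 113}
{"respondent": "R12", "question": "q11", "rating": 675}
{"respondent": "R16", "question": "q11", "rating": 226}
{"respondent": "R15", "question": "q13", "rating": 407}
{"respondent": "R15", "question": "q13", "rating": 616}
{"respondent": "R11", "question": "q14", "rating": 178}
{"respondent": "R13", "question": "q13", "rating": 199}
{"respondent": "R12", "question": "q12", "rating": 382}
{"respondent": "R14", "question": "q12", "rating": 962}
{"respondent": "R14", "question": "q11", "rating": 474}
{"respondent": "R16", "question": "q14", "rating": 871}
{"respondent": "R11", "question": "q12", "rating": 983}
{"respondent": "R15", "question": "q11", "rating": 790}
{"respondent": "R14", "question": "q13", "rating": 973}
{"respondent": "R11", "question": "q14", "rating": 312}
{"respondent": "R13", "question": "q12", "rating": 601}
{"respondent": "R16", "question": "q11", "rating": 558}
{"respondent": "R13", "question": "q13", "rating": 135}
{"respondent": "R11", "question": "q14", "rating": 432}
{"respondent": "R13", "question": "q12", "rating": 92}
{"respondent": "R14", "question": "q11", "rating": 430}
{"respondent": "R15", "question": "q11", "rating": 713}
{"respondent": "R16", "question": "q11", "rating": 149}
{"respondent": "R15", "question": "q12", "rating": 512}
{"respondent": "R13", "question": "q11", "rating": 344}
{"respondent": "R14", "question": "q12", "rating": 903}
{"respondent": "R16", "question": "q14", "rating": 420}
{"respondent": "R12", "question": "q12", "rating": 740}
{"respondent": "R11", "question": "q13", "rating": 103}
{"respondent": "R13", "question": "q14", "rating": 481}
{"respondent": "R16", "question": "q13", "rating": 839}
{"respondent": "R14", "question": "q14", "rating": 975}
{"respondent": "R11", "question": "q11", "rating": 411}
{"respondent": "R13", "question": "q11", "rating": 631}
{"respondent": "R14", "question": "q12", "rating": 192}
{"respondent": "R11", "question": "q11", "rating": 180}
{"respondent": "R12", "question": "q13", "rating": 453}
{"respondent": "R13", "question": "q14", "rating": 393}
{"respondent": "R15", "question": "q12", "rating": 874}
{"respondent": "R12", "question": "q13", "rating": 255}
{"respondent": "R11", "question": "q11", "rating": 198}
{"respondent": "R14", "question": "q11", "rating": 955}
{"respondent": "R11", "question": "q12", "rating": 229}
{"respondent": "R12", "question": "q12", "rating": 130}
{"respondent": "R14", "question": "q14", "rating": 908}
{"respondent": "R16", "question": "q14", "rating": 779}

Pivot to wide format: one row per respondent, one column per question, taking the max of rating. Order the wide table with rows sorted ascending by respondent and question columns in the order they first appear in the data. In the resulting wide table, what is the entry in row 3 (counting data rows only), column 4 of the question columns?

With rows sorted ascending by respondent, row 3 is respondent=R13. question columns in first-appearance order: q13, q12, q14, q11; column 4 is q11.
Long rows with respondent=R13, question=q11: max(35, 344, 631) = 631.

631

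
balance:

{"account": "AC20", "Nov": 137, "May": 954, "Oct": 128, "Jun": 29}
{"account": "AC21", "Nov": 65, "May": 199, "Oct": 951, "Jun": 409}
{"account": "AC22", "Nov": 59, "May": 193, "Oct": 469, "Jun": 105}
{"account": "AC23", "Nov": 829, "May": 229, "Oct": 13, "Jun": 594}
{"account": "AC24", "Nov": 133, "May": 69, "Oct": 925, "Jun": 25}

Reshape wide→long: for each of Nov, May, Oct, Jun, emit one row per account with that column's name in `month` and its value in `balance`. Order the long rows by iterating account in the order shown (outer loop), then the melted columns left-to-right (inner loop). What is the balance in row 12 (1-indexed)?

20 rows total (5 × 4). Row 12: index ⌊(12-1)/4⌋ = 2 into account → AC22; (12-1) mod 4 = 3 into the melted columns → Jun.
So row 12 is (AC22, Jun, 105); balance = 105.

105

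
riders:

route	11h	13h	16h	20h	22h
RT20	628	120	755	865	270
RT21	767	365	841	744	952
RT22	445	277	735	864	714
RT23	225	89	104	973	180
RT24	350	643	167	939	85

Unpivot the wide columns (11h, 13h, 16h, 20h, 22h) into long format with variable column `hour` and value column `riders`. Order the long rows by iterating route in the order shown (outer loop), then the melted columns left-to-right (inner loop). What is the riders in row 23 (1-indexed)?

167

25 rows total (5 × 5). Row 23: index ⌊(23-1)/5⌋ = 4 into route → RT24; (23-1) mod 5 = 2 into the melted columns → 16h.
So row 23 is (RT24, 16h, 167); riders = 167.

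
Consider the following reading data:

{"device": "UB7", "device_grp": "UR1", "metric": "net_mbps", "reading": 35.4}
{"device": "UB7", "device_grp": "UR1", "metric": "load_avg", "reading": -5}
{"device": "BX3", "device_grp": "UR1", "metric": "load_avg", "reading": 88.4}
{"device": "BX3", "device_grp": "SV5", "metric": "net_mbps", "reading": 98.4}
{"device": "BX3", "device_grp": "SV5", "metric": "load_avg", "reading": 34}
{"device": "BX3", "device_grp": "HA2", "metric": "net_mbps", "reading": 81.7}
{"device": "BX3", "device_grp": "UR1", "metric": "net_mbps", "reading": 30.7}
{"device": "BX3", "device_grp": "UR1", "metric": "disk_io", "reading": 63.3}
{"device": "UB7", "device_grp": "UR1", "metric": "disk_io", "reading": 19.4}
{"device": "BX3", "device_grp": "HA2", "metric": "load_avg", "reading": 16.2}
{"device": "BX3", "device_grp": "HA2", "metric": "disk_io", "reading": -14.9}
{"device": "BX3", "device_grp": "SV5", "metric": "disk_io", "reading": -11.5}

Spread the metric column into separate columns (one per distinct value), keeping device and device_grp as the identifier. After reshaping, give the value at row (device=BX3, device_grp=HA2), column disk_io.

Wide layout: rows indexed by device and device_grp, columns are the 3 distinct metric values (net_mbps, load_avg, disk_io).
Cell (device=BX3, device_grp=HA2, metric=disk_io) draws from the long row where device=BX3, device_grp=HA2 and metric=disk_io, which has reading=-14.9.

-14.9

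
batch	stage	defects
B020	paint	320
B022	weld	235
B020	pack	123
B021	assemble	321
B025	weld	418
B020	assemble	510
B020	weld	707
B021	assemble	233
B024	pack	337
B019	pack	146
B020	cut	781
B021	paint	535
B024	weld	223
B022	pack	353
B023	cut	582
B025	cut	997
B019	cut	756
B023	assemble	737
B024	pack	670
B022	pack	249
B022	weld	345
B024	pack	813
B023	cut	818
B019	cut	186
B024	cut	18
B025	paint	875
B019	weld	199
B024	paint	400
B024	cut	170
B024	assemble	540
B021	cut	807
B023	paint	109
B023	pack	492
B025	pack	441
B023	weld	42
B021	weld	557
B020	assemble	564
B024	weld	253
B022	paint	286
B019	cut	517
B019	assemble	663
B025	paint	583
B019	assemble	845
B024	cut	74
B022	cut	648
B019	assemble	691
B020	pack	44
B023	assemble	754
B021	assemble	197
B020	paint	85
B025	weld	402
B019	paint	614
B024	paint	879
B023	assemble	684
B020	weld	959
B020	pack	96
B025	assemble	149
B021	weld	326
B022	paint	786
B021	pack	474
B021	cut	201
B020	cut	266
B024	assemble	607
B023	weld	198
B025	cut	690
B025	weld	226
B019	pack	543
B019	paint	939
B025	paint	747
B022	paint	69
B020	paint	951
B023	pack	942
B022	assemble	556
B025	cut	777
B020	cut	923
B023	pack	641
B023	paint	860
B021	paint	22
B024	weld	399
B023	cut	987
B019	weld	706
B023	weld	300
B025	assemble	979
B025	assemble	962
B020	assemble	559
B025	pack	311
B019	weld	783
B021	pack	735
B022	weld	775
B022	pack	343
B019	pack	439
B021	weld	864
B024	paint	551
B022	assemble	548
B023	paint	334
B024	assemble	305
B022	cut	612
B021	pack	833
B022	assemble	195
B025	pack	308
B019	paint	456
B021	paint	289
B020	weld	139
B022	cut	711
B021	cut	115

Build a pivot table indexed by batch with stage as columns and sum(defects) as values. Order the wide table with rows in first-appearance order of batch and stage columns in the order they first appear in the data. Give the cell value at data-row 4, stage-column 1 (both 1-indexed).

With rows in first-appearance order of batch, row 4 is batch=B025. stage columns in first-appearance order: paint, weld, pack, assemble, cut; column 1 is paint.
Long rows with batch=B025, stage=paint: 875 + 583 + 747 = 2205.

2205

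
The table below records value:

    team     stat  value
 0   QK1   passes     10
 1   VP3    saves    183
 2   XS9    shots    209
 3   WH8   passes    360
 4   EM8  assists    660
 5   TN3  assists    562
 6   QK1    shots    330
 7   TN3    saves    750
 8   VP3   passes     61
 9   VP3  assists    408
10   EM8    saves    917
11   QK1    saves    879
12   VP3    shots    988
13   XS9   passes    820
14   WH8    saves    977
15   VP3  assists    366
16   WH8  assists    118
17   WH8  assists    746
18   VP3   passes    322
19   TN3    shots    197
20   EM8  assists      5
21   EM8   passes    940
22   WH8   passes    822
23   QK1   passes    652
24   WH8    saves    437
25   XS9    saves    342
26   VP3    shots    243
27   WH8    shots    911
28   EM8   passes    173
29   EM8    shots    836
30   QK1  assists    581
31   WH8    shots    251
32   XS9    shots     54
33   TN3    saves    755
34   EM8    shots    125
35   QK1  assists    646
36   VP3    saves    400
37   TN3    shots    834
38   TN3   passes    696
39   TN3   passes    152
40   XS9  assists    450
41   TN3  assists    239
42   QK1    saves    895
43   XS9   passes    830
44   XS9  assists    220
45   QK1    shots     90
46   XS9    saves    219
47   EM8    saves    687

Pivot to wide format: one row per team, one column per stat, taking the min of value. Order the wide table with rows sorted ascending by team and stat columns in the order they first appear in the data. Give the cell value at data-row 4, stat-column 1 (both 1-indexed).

With rows sorted ascending by team, row 4 is team=VP3. stat columns in first-appearance order: passes, saves, shots, assists; column 1 is passes.
Long rows with team=VP3, stat=passes: min(61, 322) = 61.

61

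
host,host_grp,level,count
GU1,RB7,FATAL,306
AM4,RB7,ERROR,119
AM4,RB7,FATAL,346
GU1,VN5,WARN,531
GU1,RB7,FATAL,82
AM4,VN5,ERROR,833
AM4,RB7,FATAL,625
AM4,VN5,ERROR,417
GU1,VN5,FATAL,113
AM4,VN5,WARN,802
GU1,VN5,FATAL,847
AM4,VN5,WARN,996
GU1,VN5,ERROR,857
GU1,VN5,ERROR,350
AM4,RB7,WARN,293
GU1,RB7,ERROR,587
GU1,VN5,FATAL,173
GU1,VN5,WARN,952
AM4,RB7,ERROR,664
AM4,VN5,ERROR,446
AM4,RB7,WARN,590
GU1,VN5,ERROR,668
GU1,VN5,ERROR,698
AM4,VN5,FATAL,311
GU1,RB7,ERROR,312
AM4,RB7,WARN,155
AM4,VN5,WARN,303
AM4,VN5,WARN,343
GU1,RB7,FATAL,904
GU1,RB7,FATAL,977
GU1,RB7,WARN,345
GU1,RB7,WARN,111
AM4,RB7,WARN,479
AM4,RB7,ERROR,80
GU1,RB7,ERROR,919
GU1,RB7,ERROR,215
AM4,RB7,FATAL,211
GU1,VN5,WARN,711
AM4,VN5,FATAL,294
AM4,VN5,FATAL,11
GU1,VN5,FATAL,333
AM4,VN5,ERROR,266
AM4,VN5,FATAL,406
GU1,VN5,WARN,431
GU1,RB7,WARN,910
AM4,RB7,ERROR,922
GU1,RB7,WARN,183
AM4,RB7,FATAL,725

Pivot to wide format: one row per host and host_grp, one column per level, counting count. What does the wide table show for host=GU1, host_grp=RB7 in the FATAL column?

4

Rows with host=GU1, host_grp=RB7 and level=FATAL: count values are 306, 82, 904, 977.
4 rows match — count = 4.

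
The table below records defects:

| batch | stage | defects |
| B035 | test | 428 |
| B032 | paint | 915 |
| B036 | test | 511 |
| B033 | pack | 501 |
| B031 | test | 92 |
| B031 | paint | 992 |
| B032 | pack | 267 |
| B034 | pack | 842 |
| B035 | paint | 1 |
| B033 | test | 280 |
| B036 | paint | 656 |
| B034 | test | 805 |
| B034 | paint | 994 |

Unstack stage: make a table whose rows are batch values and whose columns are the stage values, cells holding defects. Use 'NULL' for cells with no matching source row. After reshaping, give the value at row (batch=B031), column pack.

NULL

No long-format row has batch=B031 and stage=pack, so the cell is NULL.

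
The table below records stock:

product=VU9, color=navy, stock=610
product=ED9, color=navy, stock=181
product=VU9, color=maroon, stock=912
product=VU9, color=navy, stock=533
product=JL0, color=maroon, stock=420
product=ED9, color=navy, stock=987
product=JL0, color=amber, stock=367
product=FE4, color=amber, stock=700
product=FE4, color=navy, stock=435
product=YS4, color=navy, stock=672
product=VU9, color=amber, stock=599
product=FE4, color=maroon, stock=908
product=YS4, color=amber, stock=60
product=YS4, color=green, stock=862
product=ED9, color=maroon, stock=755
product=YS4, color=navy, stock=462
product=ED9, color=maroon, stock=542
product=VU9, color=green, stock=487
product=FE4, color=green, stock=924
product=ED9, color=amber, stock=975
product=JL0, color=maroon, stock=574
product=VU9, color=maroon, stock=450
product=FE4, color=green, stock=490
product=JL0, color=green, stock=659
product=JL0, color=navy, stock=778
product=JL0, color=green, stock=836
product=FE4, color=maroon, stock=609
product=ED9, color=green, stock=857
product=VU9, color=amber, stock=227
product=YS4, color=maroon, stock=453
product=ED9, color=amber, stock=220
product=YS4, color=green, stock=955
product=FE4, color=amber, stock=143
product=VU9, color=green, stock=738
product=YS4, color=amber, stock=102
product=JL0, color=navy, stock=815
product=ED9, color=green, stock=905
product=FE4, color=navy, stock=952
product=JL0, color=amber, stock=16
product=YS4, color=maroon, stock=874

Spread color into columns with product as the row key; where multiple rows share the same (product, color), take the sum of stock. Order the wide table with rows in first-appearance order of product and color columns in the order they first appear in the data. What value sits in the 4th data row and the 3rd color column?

With rows in first-appearance order of product, row 4 is product=FE4. color columns in first-appearance order: navy, maroon, amber, green; column 3 is amber.
Long rows with product=FE4, color=amber: 700 + 143 = 843.

843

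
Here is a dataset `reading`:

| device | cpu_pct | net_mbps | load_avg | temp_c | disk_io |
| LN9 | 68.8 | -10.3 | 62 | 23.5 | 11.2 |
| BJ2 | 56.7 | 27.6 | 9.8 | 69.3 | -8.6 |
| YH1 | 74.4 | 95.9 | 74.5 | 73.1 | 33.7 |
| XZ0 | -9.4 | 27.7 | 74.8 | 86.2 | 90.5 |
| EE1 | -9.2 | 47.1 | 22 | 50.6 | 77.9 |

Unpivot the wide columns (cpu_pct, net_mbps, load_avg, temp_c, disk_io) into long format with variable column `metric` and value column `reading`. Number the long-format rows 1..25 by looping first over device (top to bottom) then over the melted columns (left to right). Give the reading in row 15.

33.7

25 rows total (5 × 5). Row 15: index ⌊(15-1)/5⌋ = 2 into device → YH1; (15-1) mod 5 = 4 into the melted columns → disk_io.
So row 15 is (YH1, disk_io, 33.7); reading = 33.7.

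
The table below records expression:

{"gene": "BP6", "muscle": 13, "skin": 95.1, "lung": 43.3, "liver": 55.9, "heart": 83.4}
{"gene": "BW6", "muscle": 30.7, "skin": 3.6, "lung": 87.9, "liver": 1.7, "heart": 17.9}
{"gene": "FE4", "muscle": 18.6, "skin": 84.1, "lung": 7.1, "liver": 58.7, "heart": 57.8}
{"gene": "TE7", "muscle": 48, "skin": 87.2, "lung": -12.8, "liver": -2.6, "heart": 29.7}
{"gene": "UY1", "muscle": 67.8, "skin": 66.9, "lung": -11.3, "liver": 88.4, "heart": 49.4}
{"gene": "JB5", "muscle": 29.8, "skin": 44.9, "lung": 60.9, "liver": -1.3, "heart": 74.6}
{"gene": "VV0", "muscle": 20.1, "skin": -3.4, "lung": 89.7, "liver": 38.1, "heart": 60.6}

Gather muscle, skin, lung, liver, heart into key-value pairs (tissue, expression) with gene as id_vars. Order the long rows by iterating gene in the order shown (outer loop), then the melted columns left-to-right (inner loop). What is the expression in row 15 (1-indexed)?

35 rows total (7 × 5). Row 15: index ⌊(15-1)/5⌋ = 2 into gene → FE4; (15-1) mod 5 = 4 into the melted columns → heart.
So row 15 is (FE4, heart, 57.8); expression = 57.8.

57.8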